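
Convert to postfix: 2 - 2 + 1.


Left to right (same or higher precedence on left)
Postfix: 2 2 - 1 +


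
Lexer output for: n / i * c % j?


Scan left to right, longest-match per lexeme
Tokens: ID(n), OP(/), ID(i), OP(*), ID(c), OP(%), ID(j)


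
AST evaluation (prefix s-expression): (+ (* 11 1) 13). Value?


Evaluate inner: (* 11 1) = 11
Evaluate root: (+ 11 13) = 24
Result: 24


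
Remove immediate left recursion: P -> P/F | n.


Left-recursive alternatives: P/F; non-recursive: n
Introduce P': P -> nP', P' -> /FP' | ε


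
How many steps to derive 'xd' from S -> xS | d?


Derivation: S => xS => xd
Steps: 2


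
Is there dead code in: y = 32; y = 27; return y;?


first assignment to y is overwritten before any read
Dead: 'y = 32'


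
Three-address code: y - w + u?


Break into single-operator statements:
t1 = y - w
t2 = t1 + u


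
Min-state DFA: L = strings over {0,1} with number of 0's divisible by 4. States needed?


Track (count of 0) mod 4: states 0..3, accept at 0
Minimal DFA: 4 states


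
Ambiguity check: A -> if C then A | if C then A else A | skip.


dangling else: 'if C then if C then skip else skip' parses two ways
Ambiguous


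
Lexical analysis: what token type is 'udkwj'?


Pattern: letter/underscore followed by alphanumerics, not a keyword
Type: IDENTIFIER


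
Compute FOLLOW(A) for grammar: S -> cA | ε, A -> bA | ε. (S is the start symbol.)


$ ∈ FOLLOW(S). For each A -> αBβ: add FIRST(β)\{ε} to FOLLOW(B); if β nullable, add FOLLOW(A).
FOLLOW(A) = {$}


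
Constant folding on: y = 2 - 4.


2 - 4 = -2 at compile time
Optimized: y = -2


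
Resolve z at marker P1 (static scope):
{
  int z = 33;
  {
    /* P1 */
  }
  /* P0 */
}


P1's block does not declare z; resolves to the enclosing declaration at depth 0
z = 33


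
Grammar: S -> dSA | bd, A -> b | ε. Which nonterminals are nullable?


A nonterminal is nullable iff some alternative derives ε (directly, or every symbol in it is nullable)
Nullable: {A}


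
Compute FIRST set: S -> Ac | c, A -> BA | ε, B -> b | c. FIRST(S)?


Per alternative of S: FIRST(Ac) = {b, c}; FIRST(c) = {c}
FIRST(S) = {b, c}


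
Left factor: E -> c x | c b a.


Common prefix: 'c'
Factored: E -> c E', E' -> x | b a


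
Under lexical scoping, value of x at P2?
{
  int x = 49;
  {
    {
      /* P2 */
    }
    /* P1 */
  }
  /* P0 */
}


P2's block does not declare x; resolves to the enclosing declaration at depth 0
x = 49


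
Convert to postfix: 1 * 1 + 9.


Left to right (same or higher precedence on left)
Postfix: 1 1 * 9 +


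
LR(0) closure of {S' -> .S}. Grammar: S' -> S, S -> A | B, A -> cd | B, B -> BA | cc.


Start: S' -> .S
For each item with dot before a nonterminal B, add B -> .γ for every B-production
Closure: [S' -> .S, S -> .A, S -> .B, A -> .cd, A -> .B, B -> .BA, B -> .cc]


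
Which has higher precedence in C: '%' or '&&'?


'%' is multiplicative (level 10); '&&' is logical AND (level 2)
Higher level binds tighter
'%' has higher precedence than '&&'


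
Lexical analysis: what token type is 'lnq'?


Pattern: letter/underscore followed by alphanumerics, not a keyword
Type: IDENTIFIER


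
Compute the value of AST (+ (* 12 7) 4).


Evaluate inner: (* 12 7) = 84
Evaluate root: (+ 84 4) = 88
Result: 88


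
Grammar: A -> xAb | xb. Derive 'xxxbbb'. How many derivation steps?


Derivation: A => xAb => xxAbb => xxxbbb
Steps: 3


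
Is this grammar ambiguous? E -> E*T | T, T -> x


precedence layered via separate nonterminal T: deterministic
Unambiguous


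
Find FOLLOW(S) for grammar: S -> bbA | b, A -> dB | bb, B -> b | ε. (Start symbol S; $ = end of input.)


$ ∈ FOLLOW(S). For each A -> αBβ: add FIRST(β)\{ε} to FOLLOW(B); if β nullable, add FOLLOW(A).
FOLLOW(S) = {$}


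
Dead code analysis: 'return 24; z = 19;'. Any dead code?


statement follows a return and is unreachable
Dead: 'z = 19'


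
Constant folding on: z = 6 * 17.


6 * 17 = 102 at compile time
Optimized: z = 102


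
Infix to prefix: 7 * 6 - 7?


left-to-right (same/higher precedence on left): tree is (- (* 7 6) 7)
Prefix: - * 7 6 7


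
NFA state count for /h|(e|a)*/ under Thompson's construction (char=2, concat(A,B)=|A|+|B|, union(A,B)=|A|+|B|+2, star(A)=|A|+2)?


Syntax tree has 3 char leaf(s), 2 union(s), 1 star(s)
chars contribute 3×2 = 6; each union adds +2; each star adds +2
Total: 6 + 4 + 2 = 12 states


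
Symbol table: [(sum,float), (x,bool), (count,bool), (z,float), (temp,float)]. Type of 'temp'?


Lookup 'temp' → type float


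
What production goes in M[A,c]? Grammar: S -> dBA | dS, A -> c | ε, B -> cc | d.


For [A, c]: 'c' ∈ FIRST(c)
Entry: A -> c


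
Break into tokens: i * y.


Scan left to right, longest-match per lexeme
Tokens: ID(i), OP(*), ID(y)


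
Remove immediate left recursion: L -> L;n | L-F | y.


Left-recursive alternatives: L;n, L-F; non-recursive: y
Introduce L': L -> yL', L' -> ;nL' | -FL' | ε


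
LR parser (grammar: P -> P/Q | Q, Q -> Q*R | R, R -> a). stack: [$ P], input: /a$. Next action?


shift '/' to continue P -> P/Q
Action: shift


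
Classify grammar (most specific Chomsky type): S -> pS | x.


Right-linear: every RHS is a terminal or a terminal followed by one nonterminal
Classification: Type 3 (Regular)


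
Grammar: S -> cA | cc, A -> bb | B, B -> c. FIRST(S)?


Per alternative of S: FIRST(cA) = {c}; FIRST(cc) = {c}
FIRST(S) = {c}


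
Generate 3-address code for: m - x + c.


Break into single-operator statements:
t1 = m - x
t2 = t1 + c


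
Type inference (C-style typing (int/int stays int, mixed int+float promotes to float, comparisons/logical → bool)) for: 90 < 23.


Operand types: int < int
Rule: comparison yields bool
Result type: bool


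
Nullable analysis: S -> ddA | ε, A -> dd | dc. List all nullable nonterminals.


A nonterminal is nullable iff some alternative derives ε (directly, or every symbol in it is nullable)
Nullable: {S}


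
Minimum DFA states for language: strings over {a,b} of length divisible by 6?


Track length mod 6: states 0..5, accept at 0
Minimal DFA: 6 states


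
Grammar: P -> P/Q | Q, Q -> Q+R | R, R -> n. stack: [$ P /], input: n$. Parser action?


no handle ('P/' is not any RHS); shift 'n'
Action: shift


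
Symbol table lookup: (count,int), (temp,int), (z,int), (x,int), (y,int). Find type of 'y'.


Lookup 'y' → type int


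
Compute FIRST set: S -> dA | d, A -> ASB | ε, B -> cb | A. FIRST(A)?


Per alternative of A: FIRST(ASB) = {d}; FIRST(ε) = {ε}
FIRST(A) = {d, ε}


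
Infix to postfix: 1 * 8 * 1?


Left to right (same or higher precedence on left)
Postfix: 1 8 * 1 *


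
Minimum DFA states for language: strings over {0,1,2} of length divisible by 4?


Track length mod 4: states 0..3, accept at 0
Minimal DFA: 4 states


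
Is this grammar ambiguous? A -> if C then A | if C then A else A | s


dangling else: 'if C then if C then s else s' parses two ways
Ambiguous


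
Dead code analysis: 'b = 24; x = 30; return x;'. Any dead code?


b is assigned but never read
Dead: 'b = 24'


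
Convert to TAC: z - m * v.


Break into single-operator statements:
t1 = m * v
t2 = z - t1


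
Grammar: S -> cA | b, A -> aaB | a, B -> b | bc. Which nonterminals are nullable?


A nonterminal is nullable iff some alternative derives ε (directly, or every symbol in it is nullable)
Nullable: {}


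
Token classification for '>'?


Pattern: operator symbol
Type: OPERATOR


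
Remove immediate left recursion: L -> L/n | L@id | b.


Left-recursive alternatives: L/n, L@id; non-recursive: b
Introduce L': L -> bL', L' -> /nL' | @idL' | ε


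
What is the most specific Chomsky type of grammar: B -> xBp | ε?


Single nonterminal LHS, but x^n p^n is not regular
Classification: Type 2 (Context-Free)


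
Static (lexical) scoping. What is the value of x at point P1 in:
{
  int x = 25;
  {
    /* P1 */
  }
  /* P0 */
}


P1's block does not declare x; resolves to the enclosing declaration at depth 0
x = 25


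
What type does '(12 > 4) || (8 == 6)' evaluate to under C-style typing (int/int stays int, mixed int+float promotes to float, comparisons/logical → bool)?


Operand types: bool || bool
Rule: logical operators take bool operands and yield bool
Result type: bool


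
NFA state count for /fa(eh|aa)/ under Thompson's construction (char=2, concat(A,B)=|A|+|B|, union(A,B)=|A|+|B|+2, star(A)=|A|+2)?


Syntax tree has 6 char leaf(s), 1 union(s), 0 star(s)
chars contribute 6×2 = 12; each union adds +2; each star adds +2
Total: 12 + 2 + 0 = 14 states


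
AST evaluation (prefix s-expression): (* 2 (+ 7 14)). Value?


Evaluate inner: (+ 7 14) = 21
Evaluate root: (* 2 21) = 42
Result: 42


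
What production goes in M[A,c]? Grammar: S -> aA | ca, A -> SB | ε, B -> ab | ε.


For [A, c]: 'c' ∈ FIRST(SB)
Entry: A -> SB


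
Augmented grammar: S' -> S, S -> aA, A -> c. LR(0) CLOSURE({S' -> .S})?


Start: S' -> .S
For each item with dot before a nonterminal B, add B -> .γ for every B-production
Closure: [S' -> .S, S -> .aA]


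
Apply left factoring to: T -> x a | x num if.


Common prefix: 'x'
Factored: T -> x T', T' -> a | num if


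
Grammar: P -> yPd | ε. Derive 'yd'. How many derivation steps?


Derivation: P => yPd => yd
Steps: 2


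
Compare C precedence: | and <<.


'<<' is shift (level 8); '|' is bitwise OR (level 3)
Higher level binds tighter
'<<' has higher precedence than '|'


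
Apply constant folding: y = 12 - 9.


12 - 9 = 3 at compile time
Optimized: y = 3


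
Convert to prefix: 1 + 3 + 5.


left-to-right (same/higher precedence on left): tree is (+ (+ 1 3) 5)
Prefix: + + 1 3 5


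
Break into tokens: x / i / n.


Scan left to right, longest-match per lexeme
Tokens: ID(x), OP(/), ID(i), OP(/), ID(n)


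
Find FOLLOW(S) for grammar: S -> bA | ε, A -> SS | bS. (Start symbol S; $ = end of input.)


$ ∈ FOLLOW(S). For each A -> αBβ: add FIRST(β)\{ε} to FOLLOW(B); if β nullable, add FOLLOW(A).
FOLLOW(S) = {$, b}


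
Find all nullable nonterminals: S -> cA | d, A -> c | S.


A nonterminal is nullable iff some alternative derives ε (directly, or every symbol in it is nullable)
Nullable: {}


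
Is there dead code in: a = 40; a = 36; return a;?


first assignment to a is overwritten before any read
Dead: 'a = 40'


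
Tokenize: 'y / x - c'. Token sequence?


Scan left to right, longest-match per lexeme
Tokens: ID(y), OP(/), ID(x), OP(-), ID(c)


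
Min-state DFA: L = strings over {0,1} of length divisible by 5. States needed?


Track length mod 5: states 0..4, accept at 0
Minimal DFA: 5 states


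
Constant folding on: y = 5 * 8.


5 * 8 = 40 at compile time
Optimized: y = 40


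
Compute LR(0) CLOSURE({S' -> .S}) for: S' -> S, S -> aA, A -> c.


Start: S' -> .S
For each item with dot before a nonterminal B, add B -> .γ for every B-production
Closure: [S' -> .S, S -> .aA]


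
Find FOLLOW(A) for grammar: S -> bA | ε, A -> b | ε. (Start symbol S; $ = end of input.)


$ ∈ FOLLOW(S). For each A -> αBβ: add FIRST(β)\{ε} to FOLLOW(B); if β nullable, add FOLLOW(A).
FOLLOW(A) = {$}


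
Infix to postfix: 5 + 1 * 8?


* has higher precedence, evaluate 1*8 first
Postfix: 5 1 8 * +


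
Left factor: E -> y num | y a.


Common prefix: 'y'
Factored: E -> y E', E' -> num | a


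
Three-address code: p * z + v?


Break into single-operator statements:
t1 = p * z
t2 = t1 + v


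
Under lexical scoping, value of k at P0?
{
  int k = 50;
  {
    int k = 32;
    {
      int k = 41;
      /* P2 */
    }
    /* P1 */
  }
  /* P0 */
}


k declared in the same block as P0
k = 50


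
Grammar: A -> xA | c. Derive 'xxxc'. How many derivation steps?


Derivation: A => xA => xxA => xxxA => xxxc
Steps: 4


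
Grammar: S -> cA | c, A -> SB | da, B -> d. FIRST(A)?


Per alternative of A: FIRST(SB) = {c}; FIRST(da) = {d}
FIRST(A) = {c, d}


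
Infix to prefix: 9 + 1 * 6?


'*' binds tighter: tree is (+ 9 (* 1 6))
Prefix: + 9 * 1 6


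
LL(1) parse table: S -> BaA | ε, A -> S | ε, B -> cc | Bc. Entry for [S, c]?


For [S, c]: 'c' ∈ FIRST(BaA)
Entry: S -> BaA


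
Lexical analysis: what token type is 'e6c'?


Pattern: letter/underscore followed by alphanumerics, not a keyword
Type: IDENTIFIER


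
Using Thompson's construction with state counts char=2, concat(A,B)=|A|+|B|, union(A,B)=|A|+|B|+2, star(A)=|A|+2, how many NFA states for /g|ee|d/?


Syntax tree has 4 char leaf(s), 2 union(s), 0 star(s)
chars contribute 4×2 = 8; each union adds +2; each star adds +2
Total: 8 + 4 + 0 = 12 states


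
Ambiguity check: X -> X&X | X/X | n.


'n&n/n' has two parse trees (no precedence encoded between & and /)
Ambiguous


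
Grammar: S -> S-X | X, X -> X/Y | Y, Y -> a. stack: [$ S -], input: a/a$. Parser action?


no handle ('S-' is not any RHS); shift 'a'
Action: shift


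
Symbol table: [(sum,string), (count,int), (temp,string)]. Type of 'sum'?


Lookup 'sum' → type string


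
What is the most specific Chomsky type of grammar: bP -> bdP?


LHS has context (more than one symbol) and |LHS| ≤ |RHS|
Classification: Type 1 (Context-Sensitive)


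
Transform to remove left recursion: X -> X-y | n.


Left-recursive alternatives: X-y; non-recursive: n
Introduce X': X -> nX', X' -> -yX' | ε


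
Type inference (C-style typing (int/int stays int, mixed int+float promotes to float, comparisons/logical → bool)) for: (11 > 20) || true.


Operand types: bool || bool
Rule: logical operators take bool operands and yield bool
Result type: bool


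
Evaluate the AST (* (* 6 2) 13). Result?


Evaluate inner: (* 6 2) = 12
Evaluate root: (* 12 13) = 156
Result: 156


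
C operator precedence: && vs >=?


'>=' is relational (level 7); '&&' is logical AND (level 2)
Higher level binds tighter
'>=' has higher precedence than '&&'


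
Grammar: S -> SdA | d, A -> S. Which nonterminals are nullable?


A nonterminal is nullable iff some alternative derives ε (directly, or every symbol in it is nullable)
Nullable: {}


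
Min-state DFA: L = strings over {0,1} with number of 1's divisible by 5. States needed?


Track (count of 1) mod 5: states 0..4, accept at 0
Minimal DFA: 5 states


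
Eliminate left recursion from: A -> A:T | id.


Left-recursive alternatives: A:T; non-recursive: id
Introduce A': A -> idA', A' -> :TA' | ε


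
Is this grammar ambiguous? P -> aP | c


right-linear, alternatives start with distinct terminals 'a' vs 'c': unique leftmost derivation
Unambiguous


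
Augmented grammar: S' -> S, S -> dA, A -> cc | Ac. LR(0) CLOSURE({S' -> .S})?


Start: S' -> .S
For each item with dot before a nonterminal B, add B -> .γ for every B-production
Closure: [S' -> .S, S -> .dA]


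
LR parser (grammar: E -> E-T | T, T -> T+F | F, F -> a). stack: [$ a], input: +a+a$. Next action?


'a' on top is the handle for F -> a
Action: reduce (F -> a)


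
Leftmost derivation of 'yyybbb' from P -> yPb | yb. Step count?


Derivation: P => yPb => yyPbb => yyybbb
Steps: 3


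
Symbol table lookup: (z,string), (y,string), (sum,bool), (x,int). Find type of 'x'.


Lookup 'x' → type int


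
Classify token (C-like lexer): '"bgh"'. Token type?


Pattern: double-quoted sequence
Type: STRING_LITERAL


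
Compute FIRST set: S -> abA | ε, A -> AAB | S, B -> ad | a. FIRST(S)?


Per alternative of S: FIRST(abA) = {a}; FIRST(ε) = {ε}
FIRST(S) = {a, ε}


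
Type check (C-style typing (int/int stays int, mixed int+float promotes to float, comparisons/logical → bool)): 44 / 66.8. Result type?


Operand types: int / float
Rule: mixed int/float promotes to float; int/int stays int
Result type: float


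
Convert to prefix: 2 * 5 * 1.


left-to-right (same/higher precedence on left): tree is (* (* 2 5) 1)
Prefix: * * 2 5 1


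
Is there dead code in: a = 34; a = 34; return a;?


first assignment to a is overwritten before any read
Dead: 'a = 34'


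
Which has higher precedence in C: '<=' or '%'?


'%' is multiplicative (level 10); '<=' is relational (level 7)
Higher level binds tighter
'%' has higher precedence than '<='


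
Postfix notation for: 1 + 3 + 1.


Left to right (same or higher precedence on left)
Postfix: 1 3 + 1 +


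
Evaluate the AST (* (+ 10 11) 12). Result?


Evaluate inner: (+ 10 11) = 21
Evaluate root: (* 21 12) = 252
Result: 252


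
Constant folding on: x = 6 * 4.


6 * 4 = 24 at compile time
Optimized: x = 24


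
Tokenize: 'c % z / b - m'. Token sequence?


Scan left to right, longest-match per lexeme
Tokens: ID(c), OP(%), ID(z), OP(/), ID(b), OP(-), ID(m)


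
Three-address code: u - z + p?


Break into single-operator statements:
t1 = u - z
t2 = t1 + p


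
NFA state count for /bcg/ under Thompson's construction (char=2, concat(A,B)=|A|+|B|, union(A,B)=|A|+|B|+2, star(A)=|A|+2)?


Syntax tree has 3 char leaf(s), 0 union(s), 0 star(s)
chars contribute 3×2 = 6; each union adds +2; each star adds +2
Total: 6 + 0 + 0 = 6 states


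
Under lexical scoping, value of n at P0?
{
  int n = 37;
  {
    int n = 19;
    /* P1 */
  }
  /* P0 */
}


n declared in the same block as P0
n = 37


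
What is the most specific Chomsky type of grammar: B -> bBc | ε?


Single nonterminal LHS, but b^n c^n is not regular
Classification: Type 2 (Context-Free)


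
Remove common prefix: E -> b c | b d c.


Common prefix: 'b'
Factored: E -> b E', E' -> c | d c


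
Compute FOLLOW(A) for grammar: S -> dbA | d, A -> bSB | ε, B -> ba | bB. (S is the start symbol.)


$ ∈ FOLLOW(S). For each A -> αBβ: add FIRST(β)\{ε} to FOLLOW(B); if β nullable, add FOLLOW(A).
FOLLOW(A) = {$, b}


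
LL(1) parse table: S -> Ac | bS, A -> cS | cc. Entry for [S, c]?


For [S, c]: 'c' ∈ FIRST(Ac)
Entry: S -> Ac


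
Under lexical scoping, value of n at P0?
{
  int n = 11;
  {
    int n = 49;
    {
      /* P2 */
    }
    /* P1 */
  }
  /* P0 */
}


n declared in the same block as P0
n = 11


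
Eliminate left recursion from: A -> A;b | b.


Left-recursive alternatives: A;b; non-recursive: b
Introduce A': A -> bA', A' -> ;bA' | ε


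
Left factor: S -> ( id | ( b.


Common prefix: '('
Factored: S -> ( S', S' -> id | b


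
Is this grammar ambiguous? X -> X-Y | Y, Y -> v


precedence layered via separate nonterminal Y: deterministic
Unambiguous


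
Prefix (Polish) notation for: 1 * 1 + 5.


left-to-right (same/higher precedence on left): tree is (+ (* 1 1) 5)
Prefix: + * 1 1 5


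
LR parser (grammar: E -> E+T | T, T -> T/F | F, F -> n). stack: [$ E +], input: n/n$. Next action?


no handle ('E+' is not any RHS); shift 'n'
Action: shift


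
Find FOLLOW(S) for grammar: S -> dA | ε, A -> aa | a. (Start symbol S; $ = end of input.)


$ ∈ FOLLOW(S). For each A -> αBβ: add FIRST(β)\{ε} to FOLLOW(B); if β nullable, add FOLLOW(A).
FOLLOW(S) = {$}


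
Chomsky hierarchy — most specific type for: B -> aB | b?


Right-linear: every RHS is a terminal or a terminal followed by one nonterminal
Classification: Type 3 (Regular)


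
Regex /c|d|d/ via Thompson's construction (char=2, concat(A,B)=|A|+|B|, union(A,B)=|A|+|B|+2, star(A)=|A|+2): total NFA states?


Syntax tree has 3 char leaf(s), 2 union(s), 0 star(s)
chars contribute 3×2 = 6; each union adds +2; each star adds +2
Total: 6 + 4 + 0 = 10 states


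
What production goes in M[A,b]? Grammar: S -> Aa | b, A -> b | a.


For [A, b]: 'b' ∈ FIRST(b)
Entry: A -> b


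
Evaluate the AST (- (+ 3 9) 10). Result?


Evaluate inner: (+ 3 9) = 12
Evaluate root: (- 12 10) = 2
Result: 2


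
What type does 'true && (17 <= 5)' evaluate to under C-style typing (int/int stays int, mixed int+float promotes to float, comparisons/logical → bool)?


Operand types: bool && bool
Rule: logical operators take bool operands and yield bool
Result type: bool


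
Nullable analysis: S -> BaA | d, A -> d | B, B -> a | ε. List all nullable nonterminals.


A nonterminal is nullable iff some alternative derives ε (directly, or every symbol in it is nullable)
Nullable: {A, B}


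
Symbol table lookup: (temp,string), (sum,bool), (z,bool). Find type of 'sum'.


Lookup 'sum' → type bool


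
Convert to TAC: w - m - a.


Break into single-operator statements:
t1 = w - m
t2 = t1 - a


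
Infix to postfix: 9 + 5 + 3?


Left to right (same or higher precedence on left)
Postfix: 9 5 + 3 +


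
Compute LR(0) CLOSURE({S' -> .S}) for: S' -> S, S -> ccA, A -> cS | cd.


Start: S' -> .S
For each item with dot before a nonterminal B, add B -> .γ for every B-production
Closure: [S' -> .S, S -> .ccA]


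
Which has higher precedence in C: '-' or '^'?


'-' is additive (level 9); '^' is bitwise XOR (level 4)
Higher level binds tighter
'-' has higher precedence than '^'


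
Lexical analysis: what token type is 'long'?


Pattern: reserved word
Type: KEYWORD


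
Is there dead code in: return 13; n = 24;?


statement follows a return and is unreachable
Dead: 'n = 24'


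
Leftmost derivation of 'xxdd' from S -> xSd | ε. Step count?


Derivation: S => xSd => xxSdd => xxdd
Steps: 3


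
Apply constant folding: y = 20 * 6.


20 * 6 = 120 at compile time
Optimized: y = 120


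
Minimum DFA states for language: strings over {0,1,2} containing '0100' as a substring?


KMP-style automaton: 4 progress states + 1 absorbing accept = 5
Minimal DFA: 5 states


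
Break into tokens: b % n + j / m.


Scan left to right, longest-match per lexeme
Tokens: ID(b), OP(%), ID(n), OP(+), ID(j), OP(/), ID(m)


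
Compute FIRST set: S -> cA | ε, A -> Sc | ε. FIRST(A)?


Per alternative of A: FIRST(Sc) = {c}; FIRST(ε) = {ε}
FIRST(A) = {c, ε}


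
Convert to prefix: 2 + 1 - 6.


left-to-right (same/higher precedence on left): tree is (- (+ 2 1) 6)
Prefix: - + 2 1 6


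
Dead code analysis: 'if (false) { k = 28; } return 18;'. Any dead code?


condition is constant false, so the whole block is unreachable
Dead: 'if (false) { k = 28; }'


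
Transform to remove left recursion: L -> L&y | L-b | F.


Left-recursive alternatives: L&y, L-b; non-recursive: F
Introduce L': L -> FL', L' -> &yL' | -bL' | ε


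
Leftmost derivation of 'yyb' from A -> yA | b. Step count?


Derivation: A => yA => yyA => yyb
Steps: 3


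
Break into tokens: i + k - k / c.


Scan left to right, longest-match per lexeme
Tokens: ID(i), OP(+), ID(k), OP(-), ID(k), OP(/), ID(c)


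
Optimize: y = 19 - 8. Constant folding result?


19 - 8 = 11 at compile time
Optimized: y = 11


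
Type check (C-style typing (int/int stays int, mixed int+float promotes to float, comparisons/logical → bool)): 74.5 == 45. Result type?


Operand types: float == int
Rule: comparison yields bool
Result type: bool


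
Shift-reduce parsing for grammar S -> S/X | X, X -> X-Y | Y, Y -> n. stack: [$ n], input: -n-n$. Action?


'n' on top is the handle for Y -> n
Action: reduce (Y -> n)


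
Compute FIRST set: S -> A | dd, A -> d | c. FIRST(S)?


Per alternative of S: FIRST(A) = {c, d}; FIRST(dd) = {d}
FIRST(S) = {c, d}


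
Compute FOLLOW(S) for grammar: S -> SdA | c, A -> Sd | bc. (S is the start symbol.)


$ ∈ FOLLOW(S). For each A -> αBβ: add FIRST(β)\{ε} to FOLLOW(B); if β nullable, add FOLLOW(A).
FOLLOW(S) = {$, d}


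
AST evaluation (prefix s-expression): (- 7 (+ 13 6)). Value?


Evaluate inner: (+ 13 6) = 19
Evaluate root: (- 7 19) = -12
Result: -12


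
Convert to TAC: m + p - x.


Break into single-operator statements:
t1 = m + p
t2 = t1 - x


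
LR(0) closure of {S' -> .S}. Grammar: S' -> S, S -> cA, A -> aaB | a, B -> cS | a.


Start: S' -> .S
For each item with dot before a nonterminal B, add B -> .γ for every B-production
Closure: [S' -> .S, S -> .cA]


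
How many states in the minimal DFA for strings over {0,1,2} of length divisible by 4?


Track length mod 4: states 0..3, accept at 0
Minimal DFA: 4 states


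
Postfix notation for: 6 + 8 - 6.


Left to right (same or higher precedence on left)
Postfix: 6 8 + 6 -


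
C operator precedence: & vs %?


'%' is multiplicative (level 10); '&' is bitwise AND (level 5)
Higher level binds tighter
'%' has higher precedence than '&'


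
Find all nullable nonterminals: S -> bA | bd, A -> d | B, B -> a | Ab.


A nonterminal is nullable iff some alternative derives ε (directly, or every symbol in it is nullable)
Nullable: {}


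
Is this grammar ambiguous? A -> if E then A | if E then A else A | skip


dangling else: 'if E then if E then skip else skip' parses two ways
Ambiguous


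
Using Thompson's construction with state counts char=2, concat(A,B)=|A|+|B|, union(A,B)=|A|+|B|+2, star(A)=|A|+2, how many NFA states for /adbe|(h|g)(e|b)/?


Syntax tree has 8 char leaf(s), 3 union(s), 0 star(s)
chars contribute 8×2 = 16; each union adds +2; each star adds +2
Total: 16 + 6 + 0 = 22 states


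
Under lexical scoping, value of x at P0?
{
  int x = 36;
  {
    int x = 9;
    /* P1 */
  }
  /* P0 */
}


x declared in the same block as P0
x = 36


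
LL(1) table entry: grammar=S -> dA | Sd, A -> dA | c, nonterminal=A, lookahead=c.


For [A, c]: 'c' ∈ FIRST(c)
Entry: A -> c


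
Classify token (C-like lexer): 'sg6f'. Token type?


Pattern: letter/underscore followed by alphanumerics, not a keyword
Type: IDENTIFIER


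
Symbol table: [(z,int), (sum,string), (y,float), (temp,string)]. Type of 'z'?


Lookup 'z' → type int


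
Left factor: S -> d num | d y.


Common prefix: 'd'
Factored: S -> d S', S' -> num | y


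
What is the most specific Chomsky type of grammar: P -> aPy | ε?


Single nonterminal LHS, but a^n y^n is not regular
Classification: Type 2 (Context-Free)


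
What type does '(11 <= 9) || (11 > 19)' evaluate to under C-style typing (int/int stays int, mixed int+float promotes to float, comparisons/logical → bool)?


Operand types: bool || bool
Rule: logical operators take bool operands and yield bool
Result type: bool


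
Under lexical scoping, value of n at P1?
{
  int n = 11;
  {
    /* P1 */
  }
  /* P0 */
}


P1's block does not declare n; resolves to the enclosing declaration at depth 0
n = 11


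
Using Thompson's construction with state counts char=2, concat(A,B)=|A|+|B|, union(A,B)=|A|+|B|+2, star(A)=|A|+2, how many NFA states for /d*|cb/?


Syntax tree has 3 char leaf(s), 1 union(s), 1 star(s)
chars contribute 3×2 = 6; each union adds +2; each star adds +2
Total: 6 + 2 + 2 = 10 states


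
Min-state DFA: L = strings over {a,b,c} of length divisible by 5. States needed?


Track length mod 5: states 0..4, accept at 0
Minimal DFA: 5 states


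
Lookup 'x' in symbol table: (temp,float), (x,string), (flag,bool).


Lookup 'x' → type string


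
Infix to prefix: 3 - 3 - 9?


left-to-right (same/higher precedence on left): tree is (- (- 3 3) 9)
Prefix: - - 3 3 9


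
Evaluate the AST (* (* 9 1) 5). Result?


Evaluate inner: (* 9 1) = 9
Evaluate root: (* 9 5) = 45
Result: 45


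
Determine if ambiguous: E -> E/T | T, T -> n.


precedence layered via separate nonterminal T: deterministic
Unambiguous


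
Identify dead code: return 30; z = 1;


statement follows a return and is unreachable
Dead: 'z = 1'


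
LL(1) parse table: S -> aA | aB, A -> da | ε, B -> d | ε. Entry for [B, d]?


For [B, d]: 'd' ∈ FIRST(d)
Entry: B -> d


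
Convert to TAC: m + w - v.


Break into single-operator statements:
t1 = m + w
t2 = t1 - v


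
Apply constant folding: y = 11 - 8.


11 - 8 = 3 at compile time
Optimized: y = 3


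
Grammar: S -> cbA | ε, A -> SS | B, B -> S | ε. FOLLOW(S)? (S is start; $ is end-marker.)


$ ∈ FOLLOW(S). For each A -> αBβ: add FIRST(β)\{ε} to FOLLOW(B); if β nullable, add FOLLOW(A).
FOLLOW(S) = {$, c}


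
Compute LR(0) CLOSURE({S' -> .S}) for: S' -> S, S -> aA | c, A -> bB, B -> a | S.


Start: S' -> .S
For each item with dot before a nonterminal B, add B -> .γ for every B-production
Closure: [S' -> .S, S -> .aA, S -> .c]


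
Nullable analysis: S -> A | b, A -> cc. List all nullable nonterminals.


A nonterminal is nullable iff some alternative derives ε (directly, or every symbol in it is nullable)
Nullable: {}


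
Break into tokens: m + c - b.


Scan left to right, longest-match per lexeme
Tokens: ID(m), OP(+), ID(c), OP(-), ID(b)


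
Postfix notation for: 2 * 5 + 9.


Left to right (same or higher precedence on left)
Postfix: 2 5 * 9 +


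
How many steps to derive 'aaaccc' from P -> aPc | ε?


Derivation: P => aPc => aaPcc => aaaPccc => aaaccc
Steps: 4


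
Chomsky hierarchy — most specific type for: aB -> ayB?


LHS has context (more than one symbol) and |LHS| ≤ |RHS|
Classification: Type 1 (Context-Sensitive)


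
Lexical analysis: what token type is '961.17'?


Pattern: digits with a decimal point
Type: FLOAT_LITERAL


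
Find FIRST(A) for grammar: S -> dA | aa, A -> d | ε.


Per alternative of A: FIRST(d) = {d}; FIRST(ε) = {ε}
FIRST(A) = {d, ε}


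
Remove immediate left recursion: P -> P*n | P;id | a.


Left-recursive alternatives: P*n, P;id; non-recursive: a
Introduce P': P -> aP', P' -> *nP' | ;idP' | ε


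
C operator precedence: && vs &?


'&' is bitwise AND (level 5); '&&' is logical AND (level 2)
Higher level binds tighter
'&' has higher precedence than '&&'


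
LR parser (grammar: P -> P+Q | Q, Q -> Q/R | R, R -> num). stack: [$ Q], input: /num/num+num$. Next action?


shift '/' to continue Q -> Q/R
Action: shift


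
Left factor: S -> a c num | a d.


Common prefix: 'a'
Factored: S -> a S', S' -> c num | d


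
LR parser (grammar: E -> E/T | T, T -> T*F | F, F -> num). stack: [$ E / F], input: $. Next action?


'F' (not preceded by T*) is the handle for T -> F
Action: reduce (T -> F)


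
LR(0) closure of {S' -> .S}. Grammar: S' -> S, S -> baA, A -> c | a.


Start: S' -> .S
For each item with dot before a nonterminal B, add B -> .γ for every B-production
Closure: [S' -> .S, S -> .baA]


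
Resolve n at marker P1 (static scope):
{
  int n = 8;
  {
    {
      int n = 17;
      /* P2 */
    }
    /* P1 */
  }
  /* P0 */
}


P1's block does not declare n; resolves to the enclosing declaration at depth 0
n = 8


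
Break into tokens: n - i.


Scan left to right, longest-match per lexeme
Tokens: ID(n), OP(-), ID(i)


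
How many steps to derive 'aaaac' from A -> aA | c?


Derivation: A => aA => aaA => aaaA => aaaaA => aaaac
Steps: 5


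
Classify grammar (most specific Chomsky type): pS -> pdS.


LHS has context (more than one symbol) and |LHS| ≤ |RHS|
Classification: Type 1 (Context-Sensitive)


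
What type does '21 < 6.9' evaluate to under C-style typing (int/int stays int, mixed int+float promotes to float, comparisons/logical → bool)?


Operand types: int < float
Rule: comparison yields bool
Result type: bool


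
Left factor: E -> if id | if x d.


Common prefix: 'if'
Factored: E -> if E', E' -> id | x d


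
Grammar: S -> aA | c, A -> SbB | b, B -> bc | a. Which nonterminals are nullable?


A nonterminal is nullable iff some alternative derives ε (directly, or every symbol in it is nullable)
Nullable: {}


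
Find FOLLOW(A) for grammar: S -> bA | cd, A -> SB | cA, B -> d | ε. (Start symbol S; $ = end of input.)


$ ∈ FOLLOW(S). For each A -> αBβ: add FIRST(β)\{ε} to FOLLOW(B); if β nullable, add FOLLOW(A).
FOLLOW(A) = {$, d}


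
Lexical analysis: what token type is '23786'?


Pattern: digits only
Type: INTEGER_LITERAL


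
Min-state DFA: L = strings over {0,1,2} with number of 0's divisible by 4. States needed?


Track (count of 0) mod 4: states 0..3, accept at 0
Minimal DFA: 4 states


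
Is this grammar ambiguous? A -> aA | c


right-linear, alternatives start with distinct terminals 'a' vs 'c': unique leftmost derivation
Unambiguous


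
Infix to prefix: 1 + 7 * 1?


'*' binds tighter: tree is (+ 1 (* 7 1))
Prefix: + 1 * 7 1


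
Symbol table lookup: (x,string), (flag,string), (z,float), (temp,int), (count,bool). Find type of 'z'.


Lookup 'z' → type float


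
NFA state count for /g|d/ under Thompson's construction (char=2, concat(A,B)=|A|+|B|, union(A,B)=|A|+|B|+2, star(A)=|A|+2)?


Syntax tree has 2 char leaf(s), 1 union(s), 0 star(s)
chars contribute 2×2 = 4; each union adds +2; each star adds +2
Total: 4 + 2 + 0 = 6 states


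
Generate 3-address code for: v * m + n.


Break into single-operator statements:
t1 = v * m
t2 = t1 + n


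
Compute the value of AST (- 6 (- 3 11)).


Evaluate inner: (- 3 11) = -8
Evaluate root: (- 6 -8) = 14
Result: 14


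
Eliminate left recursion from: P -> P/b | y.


Left-recursive alternatives: P/b; non-recursive: y
Introduce P': P -> yP', P' -> /bP' | ε


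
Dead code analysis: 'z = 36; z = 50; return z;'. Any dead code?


first assignment to z is overwritten before any read
Dead: 'z = 36'


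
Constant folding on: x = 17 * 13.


17 * 13 = 221 at compile time
Optimized: x = 221


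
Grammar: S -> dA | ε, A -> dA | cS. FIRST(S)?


Per alternative of S: FIRST(dA) = {d}; FIRST(ε) = {ε}
FIRST(S) = {d, ε}


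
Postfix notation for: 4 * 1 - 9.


Left to right (same or higher precedence on left)
Postfix: 4 1 * 9 -


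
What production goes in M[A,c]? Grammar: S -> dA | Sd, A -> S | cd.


For [A, c]: 'c' ∈ FIRST(cd)
Entry: A -> cd


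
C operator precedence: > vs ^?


'>' is relational (level 7); '^' is bitwise XOR (level 4)
Higher level binds tighter
'>' has higher precedence than '^'


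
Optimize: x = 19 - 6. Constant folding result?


19 - 6 = 13 at compile time
Optimized: x = 13


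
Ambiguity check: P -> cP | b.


right-linear, alternatives start with distinct terminals 'c' vs 'b': unique leftmost derivation
Unambiguous


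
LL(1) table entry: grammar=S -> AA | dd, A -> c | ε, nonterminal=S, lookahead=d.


For [S, d]: 'd' ∈ FIRST(dd)
Entry: S -> dd


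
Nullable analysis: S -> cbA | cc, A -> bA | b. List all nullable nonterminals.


A nonterminal is nullable iff some alternative derives ε (directly, or every symbol in it is nullable)
Nullable: {}


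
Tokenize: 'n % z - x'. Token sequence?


Scan left to right, longest-match per lexeme
Tokens: ID(n), OP(%), ID(z), OP(-), ID(x)


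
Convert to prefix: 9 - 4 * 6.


'*' binds tighter: tree is (- 9 (* 4 6))
Prefix: - 9 * 4 6


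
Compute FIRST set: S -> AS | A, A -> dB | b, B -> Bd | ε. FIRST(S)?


Per alternative of S: FIRST(AS) = {b, d}; FIRST(A) = {b, d}
FIRST(S) = {b, d}


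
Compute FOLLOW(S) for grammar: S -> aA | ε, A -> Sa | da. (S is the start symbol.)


$ ∈ FOLLOW(S). For each A -> αBβ: add FIRST(β)\{ε} to FOLLOW(B); if β nullable, add FOLLOW(A).
FOLLOW(S) = {$, a}


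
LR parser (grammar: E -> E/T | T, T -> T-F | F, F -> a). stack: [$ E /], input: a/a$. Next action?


no handle ('E/' is not any RHS); shift 'a'
Action: shift


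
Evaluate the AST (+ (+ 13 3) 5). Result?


Evaluate inner: (+ 13 3) = 16
Evaluate root: (+ 16 5) = 21
Result: 21


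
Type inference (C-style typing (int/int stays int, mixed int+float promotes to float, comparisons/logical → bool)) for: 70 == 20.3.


Operand types: int == float
Rule: comparison yields bool
Result type: bool


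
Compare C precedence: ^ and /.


'/' is multiplicative (level 10); '^' is bitwise XOR (level 4)
Higher level binds tighter
'/' has higher precedence than '^'


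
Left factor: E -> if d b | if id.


Common prefix: 'if'
Factored: E -> if E', E' -> d b | id


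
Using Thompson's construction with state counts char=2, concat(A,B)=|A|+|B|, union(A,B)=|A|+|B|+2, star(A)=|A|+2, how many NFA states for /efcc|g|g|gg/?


Syntax tree has 8 char leaf(s), 3 union(s), 0 star(s)
chars contribute 8×2 = 16; each union adds +2; each star adds +2
Total: 16 + 6 + 0 = 22 states


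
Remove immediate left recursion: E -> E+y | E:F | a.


Left-recursive alternatives: E+y, E:F; non-recursive: a
Introduce E': E -> aE', E' -> +yE' | :FE' | ε


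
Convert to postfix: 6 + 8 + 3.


Left to right (same or higher precedence on left)
Postfix: 6 8 + 3 +


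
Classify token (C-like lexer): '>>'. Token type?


Pattern: operator symbol
Type: OPERATOR


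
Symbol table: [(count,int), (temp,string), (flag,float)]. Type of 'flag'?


Lookup 'flag' → type float


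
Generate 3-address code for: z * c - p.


Break into single-operator statements:
t1 = z * c
t2 = t1 - p


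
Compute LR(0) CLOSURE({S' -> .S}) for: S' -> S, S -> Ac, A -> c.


Start: S' -> .S
For each item with dot before a nonterminal B, add B -> .γ for every B-production
Closure: [S' -> .S, S -> .Ac, A -> .c]


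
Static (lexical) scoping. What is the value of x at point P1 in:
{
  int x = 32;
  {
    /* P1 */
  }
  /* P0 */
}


P1's block does not declare x; resolves to the enclosing declaration at depth 0
x = 32


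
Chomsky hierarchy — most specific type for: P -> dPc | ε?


Single nonterminal LHS, but d^n c^n is not regular
Classification: Type 2 (Context-Free)


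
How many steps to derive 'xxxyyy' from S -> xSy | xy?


Derivation: S => xSy => xxSyy => xxxyyy
Steps: 3


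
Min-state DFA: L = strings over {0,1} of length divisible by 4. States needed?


Track length mod 4: states 0..3, accept at 0
Minimal DFA: 4 states


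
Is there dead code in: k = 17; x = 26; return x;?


k is assigned but never read
Dead: 'k = 17'


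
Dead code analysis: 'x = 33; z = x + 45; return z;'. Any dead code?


x is read by z's definition; z is returned
No dead code


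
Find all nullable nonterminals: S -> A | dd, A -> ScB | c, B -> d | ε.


A nonterminal is nullable iff some alternative derives ε (directly, or every symbol in it is nullable)
Nullable: {B}


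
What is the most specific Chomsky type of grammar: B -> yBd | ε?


Single nonterminal LHS, but y^n d^n is not regular
Classification: Type 2 (Context-Free)


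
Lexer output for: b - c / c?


Scan left to right, longest-match per lexeme
Tokens: ID(b), OP(-), ID(c), OP(/), ID(c)


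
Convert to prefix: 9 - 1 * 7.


'*' binds tighter: tree is (- 9 (* 1 7))
Prefix: - 9 * 1 7


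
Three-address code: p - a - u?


Break into single-operator statements:
t1 = p - a
t2 = t1 - u


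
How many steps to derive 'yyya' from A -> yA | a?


Derivation: A => yA => yyA => yyyA => yyya
Steps: 4


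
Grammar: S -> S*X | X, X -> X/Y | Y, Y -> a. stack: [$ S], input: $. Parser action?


start symbol S on stack, input exhausted
Action: accept


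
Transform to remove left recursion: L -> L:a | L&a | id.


Left-recursive alternatives: L:a, L&a; non-recursive: id
Introduce L': L -> idL', L' -> :aL' | &aL' | ε


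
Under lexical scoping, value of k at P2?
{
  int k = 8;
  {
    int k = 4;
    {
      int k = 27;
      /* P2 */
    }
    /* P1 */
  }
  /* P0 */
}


k declared in the same block as P2
k = 27
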